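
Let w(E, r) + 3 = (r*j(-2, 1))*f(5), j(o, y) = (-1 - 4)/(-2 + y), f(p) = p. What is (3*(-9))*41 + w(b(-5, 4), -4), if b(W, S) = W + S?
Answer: -1210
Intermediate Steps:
b(W, S) = S + W
j(o, y) = -5/(-2 + y)
w(E, r) = -3 + 25*r (w(E, r) = -3 + (r*(-5/(-2 + 1)))*5 = -3 + (r*(-5/(-1)))*5 = -3 + (r*(-5*(-1)))*5 = -3 + (r*5)*5 = -3 + (5*r)*5 = -3 + 25*r)
(3*(-9))*41 + w(b(-5, 4), -4) = (3*(-9))*41 + (-3 + 25*(-4)) = -27*41 + (-3 - 100) = -1107 - 103 = -1210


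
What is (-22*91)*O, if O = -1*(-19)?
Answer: -38038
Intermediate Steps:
O = 19
(-22*91)*O = -22*91*19 = -2002*19 = -38038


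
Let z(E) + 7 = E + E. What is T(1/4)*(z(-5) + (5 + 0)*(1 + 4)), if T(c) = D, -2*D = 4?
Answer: -16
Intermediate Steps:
D = -2 (D = -½*4 = -2)
T(c) = -2
z(E) = -7 + 2*E (z(E) = -7 + (E + E) = -7 + 2*E)
T(1/4)*(z(-5) + (5 + 0)*(1 + 4)) = -2*((-7 + 2*(-5)) + (5 + 0)*(1 + 4)) = -2*((-7 - 10) + 5*5) = -2*(-17 + 25) = -2*8 = -16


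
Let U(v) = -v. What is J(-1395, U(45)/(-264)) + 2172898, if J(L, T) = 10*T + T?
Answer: 17383199/8 ≈ 2.1729e+6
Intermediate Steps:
J(L, T) = 11*T
J(-1395, U(45)/(-264)) + 2172898 = 11*(-1*45/(-264)) + 2172898 = 11*(-45*(-1/264)) + 2172898 = 11*(15/88) + 2172898 = 15/8 + 2172898 = 17383199/8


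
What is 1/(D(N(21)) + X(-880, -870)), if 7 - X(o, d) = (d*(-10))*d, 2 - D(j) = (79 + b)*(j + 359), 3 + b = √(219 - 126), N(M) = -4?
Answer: 7542029/56882189716516 + 355*√93/56882189716516 ≈ 1.3265e-7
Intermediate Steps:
b = -3 + √93 (b = -3 + √(219 - 126) = -3 + √93 ≈ 6.6437)
D(j) = 2 - (76 + √93)*(359 + j) (D(j) = 2 - (79 + (-3 + √93))*(j + 359) = 2 - (76 + √93)*(359 + j))
X(o, d) = 7 + 10*d² (X(o, d) = 7 - d*(-10)*d = 7 - (-10*d)*d = 7 - (-10)*d² = 7 + 10*d²)
1/(D(N(21)) + X(-880, -870)) = 1/((-27282 - 359*√93 - 79*(-4) - 4*(3 - √93)) + (7 + 10*(-870)²)) = 1/((-27282 - 359*√93 + 316 + (-12 + 4*√93)) + (7 + 10*756900)) = 1/((-26978 - 355*√93) + (7 + 7569000)) = 1/((-26978 - 355*√93) + 7569007) = 1/(7542029 - 355*√93)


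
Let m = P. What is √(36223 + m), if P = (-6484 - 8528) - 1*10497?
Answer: √10714 ≈ 103.51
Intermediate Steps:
P = -25509 (P = -15012 - 10497 = -25509)
m = -25509
√(36223 + m) = √(36223 - 25509) = √10714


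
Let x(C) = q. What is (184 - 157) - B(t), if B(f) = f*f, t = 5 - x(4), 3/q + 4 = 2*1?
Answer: -61/4 ≈ -15.250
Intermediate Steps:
q = -3/2 (q = 3/(-4 + 2*1) = 3/(-4 + 2) = 3/(-2) = 3*(-½) = -3/2 ≈ -1.5000)
x(C) = -3/2
t = 13/2 (t = 5 - 1*(-3/2) = 5 + 3/2 = 13/2 ≈ 6.5000)
B(f) = f²
(184 - 157) - B(t) = (184 - 157) - (13/2)² = 27 - 1*169/4 = 27 - 169/4 = -61/4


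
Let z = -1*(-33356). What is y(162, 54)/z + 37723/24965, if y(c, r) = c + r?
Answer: 315920207/208183135 ≈ 1.5175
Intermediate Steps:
z = 33356
y(162, 54)/z + 37723/24965 = (162 + 54)/33356 + 37723/24965 = 216*(1/33356) + 37723*(1/24965) = 54/8339 + 37723/24965 = 315920207/208183135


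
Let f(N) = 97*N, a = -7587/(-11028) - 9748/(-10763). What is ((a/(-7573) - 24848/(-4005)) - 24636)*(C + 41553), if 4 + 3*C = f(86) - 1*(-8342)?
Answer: -1392454118160597136007759/1199994678793620 ≈ -1.1604e+9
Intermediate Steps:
a = 63053275/39564788 (a = -7587*(-1/11028) - 9748*(-1/10763) = 2529/3676 + 9748/10763 = 63053275/39564788 ≈ 1.5937)
C = 5560 (C = -4/3 + (97*86 - 1*(-8342))/3 = -4/3 + (8342 + 8342)/3 = -4/3 + (⅓)*16684 = -4/3 + 16684/3 = 5560)
((a/(-7573) - 24848/(-4005)) - 24636)*(C + 41553) = (((63053275/39564788)/(-7573) - 24848/(-4005)) - 24636)*(5560 + 41553) = (((63053275/39564788)*(-1/7573) - 24848*(-1/4005)) - 24636)*47113 = ((-63053275/299624139524 + 24848/4005) - 24636)*47113 = (7444808090525977/1199994678793620 - 24636)*47113 = -29555624098669096343/1199994678793620*47113 = -1392454118160597136007759/1199994678793620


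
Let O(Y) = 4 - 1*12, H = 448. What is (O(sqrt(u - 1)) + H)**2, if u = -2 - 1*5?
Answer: 193600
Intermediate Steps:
u = -7 (u = -2 - 5 = -7)
O(Y) = -8 (O(Y) = 4 - 12 = -8)
(O(sqrt(u - 1)) + H)**2 = (-8 + 448)**2 = 440**2 = 193600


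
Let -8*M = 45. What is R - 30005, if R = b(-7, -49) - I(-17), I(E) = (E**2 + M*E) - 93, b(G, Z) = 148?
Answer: -241189/8 ≈ -30149.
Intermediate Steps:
M = -45/8 (M = -1/8*45 = -45/8 ≈ -5.6250)
I(E) = -93 + E**2 - 45*E/8 (I(E) = (E**2 - 45*E/8) - 93 = -93 + E**2 - 45*E/8)
R = -1149/8 (R = 148 - (-93 + (-17)**2 - 45/8*(-17)) = 148 - (-93 + 289 + 765/8) = 148 - 1*2333/8 = 148 - 2333/8 = -1149/8 ≈ -143.63)
R - 30005 = -1149/8 - 30005 = -241189/8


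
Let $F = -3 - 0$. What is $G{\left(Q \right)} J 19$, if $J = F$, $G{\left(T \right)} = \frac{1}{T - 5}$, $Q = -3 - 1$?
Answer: $\frac{19}{3} \approx 6.3333$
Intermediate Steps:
$Q = -4$ ($Q = -3 - 1 = -4$)
$G{\left(T \right)} = \frac{1}{-5 + T}$
$F = -3$ ($F = -3 + 0 = -3$)
$J = -3$
$G{\left(Q \right)} J 19 = \frac{1}{-5 - 4} \left(-3\right) 19 = \frac{1}{-9} \left(-3\right) 19 = \left(- \frac{1}{9}\right) \left(-3\right) 19 = \frac{1}{3} \cdot 19 = \frac{19}{3}$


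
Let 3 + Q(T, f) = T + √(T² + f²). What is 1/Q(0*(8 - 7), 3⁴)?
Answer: 1/78 ≈ 0.012821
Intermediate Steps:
Q(T, f) = -3 + T + √(T² + f²) (Q(T, f) = -3 + (T + √(T² + f²)) = -3 + T + √(T² + f²))
1/Q(0*(8 - 7), 3⁴) = 1/(-3 + 0*(8 - 7) + √((0*(8 - 7))² + (3⁴)²)) = 1/(-3 + 0*1 + √((0*1)² + 81²)) = 1/(-3 + 0 + √(0² + 6561)) = 1/(-3 + 0 + √(0 + 6561)) = 1/(-3 + 0 + √6561) = 1/(-3 + 0 + 81) = 1/78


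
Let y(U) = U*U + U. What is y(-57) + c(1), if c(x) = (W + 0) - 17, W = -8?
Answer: 3167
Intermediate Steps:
y(U) = U + U² (y(U) = U² + U = U + U²)
c(x) = -25 (c(x) = (-8 + 0) - 17 = -8 - 17 = -25)
y(-57) + c(1) = -57*(1 - 57) - 25 = -57*(-56) - 25 = 3192 - 25 = 3167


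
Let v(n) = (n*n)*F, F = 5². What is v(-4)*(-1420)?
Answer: -568000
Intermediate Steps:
F = 25
v(n) = 25*n² (v(n) = (n*n)*25 = n²*25 = 25*n²)
v(-4)*(-1420) = (25*(-4)²)*(-1420) = (25*16)*(-1420) = 400*(-1420) = -568000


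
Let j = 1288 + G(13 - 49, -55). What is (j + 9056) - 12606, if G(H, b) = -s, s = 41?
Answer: -2303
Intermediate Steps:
G(H, b) = -41 (G(H, b) = -1*41 = -41)
j = 1247 (j = 1288 - 41 = 1247)
(j + 9056) - 12606 = (1247 + 9056) - 12606 = 10303 - 12606 = -2303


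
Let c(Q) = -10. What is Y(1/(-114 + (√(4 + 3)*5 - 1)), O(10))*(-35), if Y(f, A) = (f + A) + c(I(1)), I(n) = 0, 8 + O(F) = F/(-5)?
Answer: 365561/522 + 7*√7/522 ≈ 700.34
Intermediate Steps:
O(F) = -8 - F/5 (O(F) = -8 + F/(-5) = -8 + F*(-⅕) = -8 - F/5)
Y(f, A) = -10 + A + f (Y(f, A) = (f + A) - 10 = (A + f) - 10 = -10 + A + f)
Y(1/(-114 + (√(4 + 3)*5 - 1)), O(10))*(-35) = (-10 + (-8 - ⅕*10) + 1/(-114 + (√(4 + 3)*5 - 1)))*(-35) = (-10 + (-8 - 2) + 1/(-114 + (√7*5 - 1)))*(-35) = (-10 - 10 + 1/(-114 + (5*√7 - 1)))*(-35) = (-10 - 10 + 1/(-114 + (-1 + 5*√7)))*(-35) = (-10 - 10 + 1/(-115 + 5*√7))*(-35) = (-20 + 1/(-115 + 5*√7))*(-35) = 700 - 35/(-115 + 5*√7)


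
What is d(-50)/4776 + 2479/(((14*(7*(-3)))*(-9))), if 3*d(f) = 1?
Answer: 1973431/2106216 ≈ 0.93696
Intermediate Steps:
d(f) = ⅓ (d(f) = (⅓)*1 = ⅓)
d(-50)/4776 + 2479/(((14*(7*(-3)))*(-9))) = (⅓)/4776 + 2479/(((14*(7*(-3)))*(-9))) = (⅓)*(1/4776) + 2479/(((14*(-21))*(-9))) = 1/14328 + 2479/((-294*(-9))) = 1/14328 + 2479/2646 = 1973431/2106216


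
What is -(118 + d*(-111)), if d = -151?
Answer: -16879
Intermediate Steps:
-(118 + d*(-111)) = -(118 - 151*(-111)) = -(118 + 16761) = -1*16879 = -16879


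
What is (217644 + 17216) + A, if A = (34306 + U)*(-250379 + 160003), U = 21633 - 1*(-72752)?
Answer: -11630342956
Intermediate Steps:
U = 94385 (U = 21633 + 72752 = 94385)
A = -11630577816 (A = (34306 + 94385)*(-250379 + 160003) = 128691*(-90376) = -11630577816)
(217644 + 17216) + A = (217644 + 17216) - 11630577816 = 234860 - 11630577816 = -11630342956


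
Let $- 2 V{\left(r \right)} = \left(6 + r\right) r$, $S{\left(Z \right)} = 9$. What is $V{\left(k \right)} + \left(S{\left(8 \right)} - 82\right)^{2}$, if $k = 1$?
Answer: $\frac{10651}{2} \approx 5325.5$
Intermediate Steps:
$V{\left(r \right)} = - \frac{r \left(6 + r\right)}{2}$ ($V{\left(r \right)} = - \frac{\left(6 + r\right) r}{2} = - \frac{r \left(6 + r\right)}{2}$)
$V{\left(k \right)} + \left(S{\left(8 \right)} - 82\right)^{2} = \left(- \frac{1}{2}\right) 1 \left(6 + 1\right) + \left(9 - 82\right)^{2} = \left(- \frac{1}{2}\right) 1 \cdot 7 + \left(-73\right)^{2} = - \frac{7}{2} + 5329 = \frac{10651}{2}$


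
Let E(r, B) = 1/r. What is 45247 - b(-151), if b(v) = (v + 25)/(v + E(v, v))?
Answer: 515851534/11401 ≈ 45246.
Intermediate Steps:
b(v) = (25 + v)/(v + 1/v) (b(v) = (v + 25)/(v + 1/v) = (25 + v)/(v + 1/v))
45247 - b(-151) = 45247 - (-151)*(25 - 151)/(1 + (-151)**2) = 45247 - (-151)*(-126)/(1 + 22801) = 45247 - (-151)*(-126)/22802 = 45247 - 1*9513/11401 = 45247 - 9513/11401 = 515851534/11401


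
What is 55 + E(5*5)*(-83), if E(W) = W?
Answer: -2020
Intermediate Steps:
55 + E(5*5)*(-83) = 55 + (5*5)*(-83) = 55 + 25*(-83) = 55 - 2075 = -2020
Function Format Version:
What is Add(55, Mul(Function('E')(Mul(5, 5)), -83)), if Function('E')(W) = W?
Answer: -2020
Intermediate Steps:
Add(55, Mul(Function('E')(Mul(5, 5)), -83)) = Add(55, Mul(Mul(5, 5), -83)) = Add(55, Mul(25, -83)) = Add(55, -2075) = -2020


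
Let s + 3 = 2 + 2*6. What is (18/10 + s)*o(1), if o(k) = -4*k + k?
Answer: -192/5 ≈ -38.400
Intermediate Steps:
s = 11 (s = -3 + (2 + 2*6) = -3 + (2 + 12) = -3 + 14 = 11)
o(k) = -3*k
(18/10 + s)*o(1) = (18/10 + 11)*(-3*1) = (18*(⅒) + 11)*(-3) = (9/5 + 11)*(-3) = (64/5)*(-3) = -192/5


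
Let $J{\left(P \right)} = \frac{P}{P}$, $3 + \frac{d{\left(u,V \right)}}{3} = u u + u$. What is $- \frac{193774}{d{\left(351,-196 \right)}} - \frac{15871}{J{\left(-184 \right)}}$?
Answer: $- \frac{5882732311}{370647} \approx -15872.0$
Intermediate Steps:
$d{\left(u,V \right)} = -9 + 3 u + 3 u^{2}$ ($d{\left(u,V \right)} = -9 + 3 \left(u u + u\right) = -9 + 3 \left(u^{2} + u\right) = -9 + 3 \left(u + u^{2}\right) = -9 + \left(3 u + 3 u^{2}\right) = -9 + 3 u + 3 u^{2}$)
$J{\left(P \right)} = 1$
$- \frac{193774}{d{\left(351,-196 \right)}} - \frac{15871}{J{\left(-184 \right)}} = - \frac{193774}{-9 + 3 \cdot 351 + 3 \cdot 351^{2}} - \frac{15871}{1} = - \frac{193774}{-9 + 1053 + 3 \cdot 123201} - 15871 = - \frac{193774}{-9 + 1053 + 369603} - 15871 = - \frac{193774}{370647} - 15871 = - \frac{5882732311}{370647}$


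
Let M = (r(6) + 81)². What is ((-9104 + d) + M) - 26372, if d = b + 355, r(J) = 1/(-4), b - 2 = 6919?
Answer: -346871/16 ≈ -21679.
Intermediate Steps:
b = 6921 (b = 2 + 6919 = 6921)
r(J) = -¼
d = 7276 (d = 6921 + 355 = 7276)
M = 104329/16 (M = (-¼ + 81)² = (323/4)² = 104329/16 ≈ 6520.6)
((-9104 + d) + M) - 26372 = ((-9104 + 7276) + 104329/16) - 26372 = (-1828 + 104329/16) - 26372 = 75081/16 - 26372 = -346871/16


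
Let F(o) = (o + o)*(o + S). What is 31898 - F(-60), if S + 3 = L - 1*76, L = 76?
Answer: 24338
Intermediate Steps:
S = -3 (S = -3 + (76 - 1*76) = -3 + (76 - 76) = -3 + 0 = -3)
F(o) = 2*o*(-3 + o) (F(o) = (o + o)*(o - 3) = (2*o)*(-3 + o) = 2*o*(-3 + o))
31898 - F(-60) = 31898 - 2*(-60)*(-3 - 60) = 31898 - 2*(-60)*(-63) = 31898 - 1*7560 = 31898 - 7560 = 24338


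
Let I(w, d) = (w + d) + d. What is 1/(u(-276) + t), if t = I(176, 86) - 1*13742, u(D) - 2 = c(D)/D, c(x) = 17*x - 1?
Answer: -276/3691499 ≈ -7.4766e-5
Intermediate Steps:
c(x) = -1 + 17*x
I(w, d) = w + 2*d (I(w, d) = (d + w) + d = w + 2*d)
u(D) = 2 + (-1 + 17*D)/D
t = -13394 (t = (176 + 2*86) - 1*13742 = (176 + 172) - 13742 = 348 - 13742 = -13394)
1/(u(-276) + t) = 1/((19 - 1/(-276)) - 13394) = 1/((19 - 1*(-1/276)) - 13394) = 1/((19 + 1/276) - 13394) = 1/(5245/276 - 13394) = 1/(-3691499/276) = -276/3691499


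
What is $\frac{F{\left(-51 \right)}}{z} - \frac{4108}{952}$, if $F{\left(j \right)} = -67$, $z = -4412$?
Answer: $- \frac{2257589}{525028} \approx -4.2999$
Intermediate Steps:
$\frac{F{\left(-51 \right)}}{z} - \frac{4108}{952} = - \frac{67}{-4412} - \frac{4108}{952} = \left(-67\right) \left(- \frac{1}{4412}\right) - \frac{1027}{238} = \frac{67}{4412} - \frac{1027}{238} = - \frac{2257589}{525028}$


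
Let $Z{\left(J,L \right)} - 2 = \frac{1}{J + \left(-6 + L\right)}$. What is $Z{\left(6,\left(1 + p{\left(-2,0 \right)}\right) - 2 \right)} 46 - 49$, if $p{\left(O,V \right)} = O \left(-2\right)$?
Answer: $\frac{175}{3} \approx 58.333$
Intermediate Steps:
$p{\left(O,V \right)} = - 2 O$
$Z{\left(J,L \right)} = 2 + \frac{1}{-6 + J + L}$ ($Z{\left(J,L \right)} = 2 + \frac{1}{J + \left(-6 + L\right)} = 2 + \frac{1}{-6 + J + L}$)
$Z{\left(6,\left(1 + p{\left(-2,0 \right)}\right) - 2 \right)} 46 - 49 = \frac{-11 + 2 \cdot 6 + 2 \left(\left(1 - -4\right) - 2\right)}{-6 + 6 + \left(\left(1 - -4\right) - 2\right)} 46 - 49 = \frac{-11 + 12 + 2 \left(\left(1 + 4\right) - 2\right)}{-6 + 6 + \left(\left(1 + 4\right) - 2\right)} 46 - 49 = \frac{-11 + 12 + 2 \left(5 - 2\right)}{-6 + 6 + \left(5 - 2\right)} 46 - 49 = \frac{-11 + 12 + 2 \cdot 3}{-6 + 6 + 3} \cdot 46 - 49 = \frac{-11 + 12 + 6}{3} \cdot 46 - 49 = \frac{1}{3} \cdot 7 \cdot 46 - 49 = \frac{7}{3} \cdot 46 - 49 = \frac{322}{3} - 49 = \frac{175}{3}$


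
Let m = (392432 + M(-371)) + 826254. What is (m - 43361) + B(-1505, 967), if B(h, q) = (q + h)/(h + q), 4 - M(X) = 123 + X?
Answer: 1175578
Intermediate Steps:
M(X) = -119 - X (M(X) = 4 - (123 + X) = 4 + (-123 - X) = -119 - X)
B(h, q) = 1 (B(h, q) = (h + q)/(h + q) = 1)
m = 1218938 (m = (392432 + (-119 - 1*(-371))) + 826254 = (392432 + (-119 + 371)) + 826254 = (392432 + 252) + 826254 = 392684 + 826254 = 1218938)
(m - 43361) + B(-1505, 967) = (1218938 - 43361) + 1 = 1175577 + 1 = 1175578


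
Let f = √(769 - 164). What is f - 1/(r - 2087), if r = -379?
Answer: 1/2466 + 11*√5 ≈ 24.597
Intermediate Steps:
f = 11*√5 (f = √605 = 11*√5 ≈ 24.597)
f - 1/(r - 2087) = 11*√5 - 1/(-379 - 2087) = 11*√5 - 1/(-2466) = 11*√5 - 1*(-1/2466) = 11*√5 + 1/2466 = 1/2466 + 11*√5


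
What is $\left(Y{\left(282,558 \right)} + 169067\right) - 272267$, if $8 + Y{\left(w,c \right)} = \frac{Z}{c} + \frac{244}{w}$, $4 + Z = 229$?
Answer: $- \frac{902233247}{8742} \approx -1.0321 \cdot 10^{5}$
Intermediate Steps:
$Z = 225$ ($Z = -4 + 229 = 225$)
$Y{\left(w,c \right)} = -8 + \frac{225}{c} + \frac{244}{w}$ ($Y{\left(w,c \right)} = -8 + \left(\frac{225}{c} + \frac{244}{w}\right) = -8 + \frac{225}{c} + \frac{244}{w}$)
$\left(Y{\left(282,558 \right)} + 169067\right) - 272267 = \left(\left(-8 + \frac{225}{558} + \frac{244}{282}\right) + 169067\right) - 272267 = \left(\left(-8 + 225 \cdot \frac{1}{558} + 244 \cdot \frac{1}{282}\right) + 169067\right) - 272267 = \left(\left(-8 + \frac{25}{62} + \frac{122}{141}\right) + 169067\right) - 272267 = \left(- \frac{58847}{8742} + 169067\right) - 272267 = \frac{1477924867}{8742} - 272267 = - \frac{902233247}{8742}$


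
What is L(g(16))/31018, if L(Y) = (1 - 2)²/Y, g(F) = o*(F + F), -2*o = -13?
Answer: 1/6451744 ≈ 1.5500e-7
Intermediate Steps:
o = 13/2 (o = -½*(-13) = 13/2 ≈ 6.5000)
g(F) = 13*F (g(F) = 13*(F + F)/2 = 13*(2*F)/2 = 13*F)
L(Y) = 1/Y (L(Y) = (-1)²/Y = 1/Y)
L(g(16))/31018 = 1/((13*16)*31018) = (1/31018)/208 = (1/208)*(1/31018) = 1/6451744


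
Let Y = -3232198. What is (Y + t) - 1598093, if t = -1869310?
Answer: -6699601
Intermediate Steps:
(Y + t) - 1598093 = (-3232198 - 1869310) - 1598093 = -5101508 - 1598093 = -6699601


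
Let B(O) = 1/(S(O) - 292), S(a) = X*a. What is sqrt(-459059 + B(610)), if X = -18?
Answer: I*sqrt(14581777772082)/5636 ≈ 677.54*I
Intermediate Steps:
S(a) = -18*a
B(O) = 1/(-292 - 18*O) (B(O) = 1/(-18*O - 292) = 1/(-292 - 18*O))
sqrt(-459059 + B(610)) = sqrt(-459059 - 1/(292 + 18*610)) = sqrt(-459059 - 1/(292 + 10980)) = sqrt(-459059 - 1/11272) = sqrt(-5174513049/11272) = I*sqrt(14581777772082)/5636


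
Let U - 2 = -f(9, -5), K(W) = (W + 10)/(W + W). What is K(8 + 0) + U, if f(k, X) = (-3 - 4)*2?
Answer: 137/8 ≈ 17.125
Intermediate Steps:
K(W) = (10 + W)/(2*W) (K(W) = (10 + W)/((2*W)) = (10 + W)*(1/(2*W)) = (10 + W)/(2*W))
f(k, X) = -14 (f(k, X) = -7*2 = -14)
U = 16 (U = 2 - 1*(-14) = 2 + 14 = 16)
K(8 + 0) + U = (10 + (8 + 0))/(2*(8 + 0)) + 16 = (½)*(10 + 8)/8 + 16 = (½)*(⅛)*18 + 16 = 9/8 + 16 = 137/8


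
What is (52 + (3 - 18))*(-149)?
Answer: -5513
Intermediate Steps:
(52 + (3 - 18))*(-149) = (52 - 15)*(-149) = 37*(-149) = -5513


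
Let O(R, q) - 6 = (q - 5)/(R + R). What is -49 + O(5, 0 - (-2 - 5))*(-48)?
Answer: -1733/5 ≈ -346.60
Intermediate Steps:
O(R, q) = 6 + (-5 + q)/(2*R) (O(R, q) = 6 + (q - 5)/(R + R) = 6 + (-5 + q)/((2*R)) = 6 + (-5 + q)*(1/(2*R)) = 6 + (-5 + q)/(2*R))
-49 + O(5, 0 - (-2 - 5))*(-48) = -49 + ((½)*(-5 + (0 - (-2 - 5)) + 12*5)/5)*(-48) = -49 + ((½)*(⅕)*(-5 + (0 - 1*(-7)) + 60))*(-48) = -49 + ((½)*(⅕)*(-5 + (0 + 7) + 60))*(-48) = -49 + ((½)*(⅕)*(-5 + 7 + 60))*(-48) = -49 + ((½)*(⅕)*62)*(-48) = -49 + (31/5)*(-48) = -49 - 1488/5 = -1733/5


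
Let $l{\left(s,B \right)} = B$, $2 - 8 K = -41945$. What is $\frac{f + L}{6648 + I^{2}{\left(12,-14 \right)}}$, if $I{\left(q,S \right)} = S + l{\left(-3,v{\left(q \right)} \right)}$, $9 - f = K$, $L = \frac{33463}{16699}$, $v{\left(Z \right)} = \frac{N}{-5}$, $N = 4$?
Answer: $- \frac{17475073025}{22934540192} \approx -0.76195$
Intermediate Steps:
$K = \frac{41947}{8}$ ($K = \frac{1}{4} - - \frac{41945}{8} = \frac{1}{4} + \frac{41945}{8} = \frac{41947}{8} \approx 5243.4$)
$v{\left(Z \right)} = - \frac{4}{5}$ ($v{\left(Z \right)} = \frac{4}{-5} = 4 \left(- \frac{1}{5}\right) = - \frac{4}{5}$)
$L = \frac{33463}{16699}$ ($L = 33463 \cdot \frac{1}{16699} = \frac{33463}{16699} \approx 2.0039$)
$f = - \frac{41875}{8}$ ($f = 9 - \frac{41947}{8} = - \frac{41875}{8} \approx -5234.4$)
$I{\left(q,S \right)} = - \frac{4}{5} + S$ ($I{\left(q,S \right)} = S - \frac{4}{5} = - \frac{4}{5} + S$)
$\frac{f + L}{6648 + I^{2}{\left(12,-14 \right)}} = \frac{- \frac{41875}{8} + \frac{33463}{16699}}{6648 + \left(- \frac{4}{5} - 14\right)^{2}} = - \frac{699002921}{133592 \left(6648 + \left(- \frac{74}{5}\right)^{2}\right)} = - \frac{699002921}{133592 \left(6648 + \frac{5476}{25}\right)} = - \frac{699002921}{133592 \cdot \frac{171676}{25}} = \left(- \frac{699002921}{133592}\right) \frac{25}{171676} = - \frac{17475073025}{22934540192}$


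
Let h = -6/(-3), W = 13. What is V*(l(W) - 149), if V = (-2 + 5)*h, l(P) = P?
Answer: -816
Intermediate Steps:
h = 2 (h = -6*(-⅓) = 2)
V = 6 (V = (-2 + 5)*2 = 3*2 = 6)
V*(l(W) - 149) = 6*(13 - 149) = 6*(-136) = -816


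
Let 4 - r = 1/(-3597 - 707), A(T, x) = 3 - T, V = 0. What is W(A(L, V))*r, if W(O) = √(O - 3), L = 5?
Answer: 17217*I*√5/4304 ≈ 8.9448*I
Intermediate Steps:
W(O) = √(-3 + O)
r = 17217/4304 (r = 4 - 1/(-3597 - 707) = 4 - 1/(-4304) = 4 - 1*(-1/4304) = 4 + 1/4304 = 17217/4304 ≈ 4.0002)
W(A(L, V))*r = √(-3 + (3 - 1*5))*(17217/4304) = √(-3 + (3 - 5))*(17217/4304) = √(-3 - 2)*(17217/4304) = √(-5)*(17217/4304) = (I*√5)*(17217/4304) = 17217*I*√5/4304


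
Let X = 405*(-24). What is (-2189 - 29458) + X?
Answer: -41367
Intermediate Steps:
X = -9720
(-2189 - 29458) + X = (-2189 - 29458) - 9720 = -31647 - 9720 = -41367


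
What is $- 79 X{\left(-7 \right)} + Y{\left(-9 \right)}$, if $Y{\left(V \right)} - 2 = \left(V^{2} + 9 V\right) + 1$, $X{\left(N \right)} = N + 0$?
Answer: $556$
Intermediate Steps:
$X{\left(N \right)} = N$
$Y{\left(V \right)} = 3 + V^{2} + 9 V$ ($Y{\left(V \right)} = 2 + \left(\left(V^{2} + 9 V\right) + 1\right) = 2 + \left(1 + V^{2} + 9 V\right) = 3 + V^{2} + 9 V$)
$- 79 X{\left(-7 \right)} + Y{\left(-9 \right)} = \left(-79\right) \left(-7\right) + \left(3 + \left(-9\right)^{2} + 9 \left(-9\right)\right) = 553 + \left(3 + 81 - 81\right) = 553 + 3 = 556$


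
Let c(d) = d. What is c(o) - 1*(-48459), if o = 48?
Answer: 48507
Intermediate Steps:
c(o) - 1*(-48459) = 48 - 1*(-48459) = 48 + 48459 = 48507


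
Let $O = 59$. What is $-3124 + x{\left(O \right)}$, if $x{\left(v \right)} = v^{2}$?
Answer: $357$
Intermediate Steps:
$-3124 + x{\left(O \right)} = -3124 + 59^{2} = -3124 + 3481 = 357$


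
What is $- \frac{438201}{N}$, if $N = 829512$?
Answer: $- \frac{48689}{92168} \approx -0.52826$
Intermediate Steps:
$- \frac{438201}{N} = - \frac{438201}{829512} = \left(-438201\right) \frac{1}{829512} = - \frac{48689}{92168}$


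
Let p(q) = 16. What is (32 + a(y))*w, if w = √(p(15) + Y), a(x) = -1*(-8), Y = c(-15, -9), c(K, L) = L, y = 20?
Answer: 40*√7 ≈ 105.83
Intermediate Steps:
Y = -9
a(x) = 8
w = √7 (w = √(16 - 9) = √7 ≈ 2.6458)
(32 + a(y))*w = (32 + 8)*√7 = 40*√7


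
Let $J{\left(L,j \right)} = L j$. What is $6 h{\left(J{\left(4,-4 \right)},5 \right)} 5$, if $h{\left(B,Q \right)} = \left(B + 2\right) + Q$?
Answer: $-270$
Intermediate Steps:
$h{\left(B,Q \right)} = 2 + B + Q$ ($h{\left(B,Q \right)} = \left(2 + B\right) + Q = 2 + B + Q$)
$6 h{\left(J{\left(4,-4 \right)},5 \right)} 5 = 6 \left(2 + 4 \left(-4\right) + 5\right) 5 = 6 \left(2 - 16 + 5\right) 5 = 6 \left(-9\right) 5 = \left(-54\right) 5 = -270$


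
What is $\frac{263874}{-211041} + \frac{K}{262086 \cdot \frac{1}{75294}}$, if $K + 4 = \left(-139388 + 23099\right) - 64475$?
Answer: $- \frac{159583031131702}{3072827307} \approx -51934.0$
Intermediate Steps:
$K = -180768$ ($K = -4 + \left(\left(-139388 + 23099\right) - 64475\right) = -4 - 180764 = -180768$)
$\frac{263874}{-211041} + \frac{K}{262086 \cdot \frac{1}{75294}} = \frac{263874}{-211041} - \frac{180768}{262086 \cdot \frac{1}{75294}} = 263874 \left(- \frac{1}{211041}\right) - \frac{180768}{262086 \cdot \frac{1}{75294}} = - \frac{87958}{70347} - \frac{180768}{\frac{43681}{12549}} = - \frac{87958}{70347} - \frac{2268457632}{43681} = - \frac{159583031131702}{3072827307}$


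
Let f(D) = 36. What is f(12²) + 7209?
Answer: 7245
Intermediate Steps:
f(12²) + 7209 = 36 + 7209 = 7245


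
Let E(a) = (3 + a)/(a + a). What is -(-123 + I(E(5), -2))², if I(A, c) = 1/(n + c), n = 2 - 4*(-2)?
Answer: -966289/64 ≈ -15098.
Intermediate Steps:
E(a) = (3 + a)/(2*a) (E(a) = (3 + a)/((2*a)) = (3 + a)*(1/(2*a)) = (3 + a)/(2*a))
n = 10 (n = 2 + 8 = 10)
I(A, c) = 1/(10 + c)
-(-123 + I(E(5), -2))² = -(-123 + 1/(10 - 2))² = -(-123 + 1/8)² = -(-123 + ⅛)² = -(-983/8)² = -1*966289/64 = -966289/64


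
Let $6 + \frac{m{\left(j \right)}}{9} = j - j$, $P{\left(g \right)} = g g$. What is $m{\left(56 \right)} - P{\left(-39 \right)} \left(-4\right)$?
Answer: $6030$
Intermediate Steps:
$P{\left(g \right)} = g^{2}$
$m{\left(j \right)} = -54$ ($m{\left(j \right)} = -54 + 9 \left(j - j\right) = -54 + 9 \cdot 0 = -54 + 0 = -54$)
$m{\left(56 \right)} - P{\left(-39 \right)} \left(-4\right) = -54 - \left(-39\right)^{2} \left(-4\right) = -54 - 1521 \left(-4\right) = -54 - -6084 = -54 + 6084 = 6030$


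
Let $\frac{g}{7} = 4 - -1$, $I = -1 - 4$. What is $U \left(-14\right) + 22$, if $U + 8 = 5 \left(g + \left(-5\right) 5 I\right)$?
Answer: $-11066$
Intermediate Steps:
$I = -5$
$g = 35$ ($g = 7 \left(4 - -1\right) = 7 \left(4 + 1\right) = 7 \cdot 5 = 35$)
$U = 792$ ($U = -8 + 5 \left(35 + \left(-5\right) 5 \left(-5\right)\right) = -8 + 5 \left(35 - -125\right) = -8 + 5 \left(35 + 125\right) = -8 + 5 \cdot 160 = -8 + 800 = 792$)
$U \left(-14\right) + 22 = 792 \left(-14\right) + 22 = -11088 + 22 = -11066$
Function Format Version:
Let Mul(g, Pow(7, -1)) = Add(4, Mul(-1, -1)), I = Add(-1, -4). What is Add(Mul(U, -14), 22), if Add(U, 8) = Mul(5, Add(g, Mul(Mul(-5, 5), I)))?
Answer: -11066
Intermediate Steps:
I = -5
g = 35 (g = Mul(7, Add(4, Mul(-1, -1))) = Mul(7, Add(4, 1)) = Mul(7, 5) = 35)
U = 792 (U = Add(-8, Mul(5, Add(35, Mul(Mul(-5, 5), -5)))) = Add(-8, Mul(5, Add(35, Mul(-25, -5)))) = Add(-8, Mul(5, Add(35, 125))) = Add(-8, Mul(5, 160)) = Add(-8, 800) = 792)
Add(Mul(U, -14), 22) = Add(Mul(792, -14), 22) = Add(-11088, 22) = -11066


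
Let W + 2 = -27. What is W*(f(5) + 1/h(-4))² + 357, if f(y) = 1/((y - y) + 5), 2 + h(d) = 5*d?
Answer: 4311319/12100 ≈ 356.31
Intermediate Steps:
W = -29 (W = -2 - 27 = -29)
h(d) = -2 + 5*d
f(y) = ⅕ (f(y) = 1/(0 + 5) = 1/5 = ⅕)
W*(f(5) + 1/h(-4))² + 357 = -29*(⅕ + 1/(-2 + 5*(-4)))² + 357 = -29*(⅕ + 1/(-2 - 20))² + 357 = -29*(⅕ + 1/(-22))² + 357 = -29*(⅕ - 1/22)² + 357 = -29*(17/110)² + 357 = -29*289/12100 + 357 = -8381/12100 + 357 = 4311319/12100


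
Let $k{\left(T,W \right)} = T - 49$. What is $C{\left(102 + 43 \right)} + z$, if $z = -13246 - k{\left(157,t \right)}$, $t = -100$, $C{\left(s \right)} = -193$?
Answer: $-13547$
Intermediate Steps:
$k{\left(T,W \right)} = -49 + T$
$z = -13354$ ($z = -13246 - \left(-49 + 157\right) = -13246 - 108 = -13354$)
$C{\left(102 + 43 \right)} + z = -193 - 13354 = -13547$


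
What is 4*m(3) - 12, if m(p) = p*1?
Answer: 0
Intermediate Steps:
m(p) = p
4*m(3) - 12 = 4*3 - 12 = 12 - 12 = 0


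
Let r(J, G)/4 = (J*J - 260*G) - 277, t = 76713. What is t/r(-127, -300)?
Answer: 25571/125136 ≈ 0.20435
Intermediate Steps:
r(J, G) = -1108 - 1040*G + 4*J² (r(J, G) = 4*((J*J - 260*G) - 277) = 4*((J² - 260*G) - 277) = 4*(-277 + J² - 260*G) = -1108 - 1040*G + 4*J²)
t/r(-127, -300) = 76713/(-1108 - 1040*(-300) + 4*(-127)²) = 76713/(-1108 + 312000 + 4*16129) = 76713/(-1108 + 312000 + 64516) = 76713/375408 = 76713*(1/375408) = 25571/125136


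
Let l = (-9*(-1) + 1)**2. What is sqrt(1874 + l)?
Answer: sqrt(1974) ≈ 44.430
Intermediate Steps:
l = 100 (l = (9 + 1)**2 = 10**2 = 100)
sqrt(1874 + l) = sqrt(1874 + 100) = sqrt(1974)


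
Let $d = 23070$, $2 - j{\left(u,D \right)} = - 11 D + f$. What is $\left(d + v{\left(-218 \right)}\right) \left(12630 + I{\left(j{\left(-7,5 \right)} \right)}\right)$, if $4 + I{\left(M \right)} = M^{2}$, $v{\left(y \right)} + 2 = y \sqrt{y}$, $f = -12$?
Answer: $401083316 - 3790366 i \sqrt{218} \approx 4.0108 \cdot 10^{8} - 5.5964 \cdot 10^{7} i$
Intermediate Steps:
$j{\left(u,D \right)} = 14 + 11 D$ ($j{\left(u,D \right)} = 2 - \left(- 11 D - 12\right) = 2 - \left(-12 - 11 D\right) = 2 + \left(12 + 11 D\right) = 14 + 11 D$)
$v{\left(y \right)} = -2 + y^{\frac{3}{2}}$ ($v{\left(y \right)} = -2 + y \sqrt{y} = -2 + y^{\frac{3}{2}}$)
$I{\left(M \right)} = -4 + M^{2}$
$\left(d + v{\left(-218 \right)}\right) \left(12630 + I{\left(j{\left(-7,5 \right)} \right)}\right) = \left(23070 - \left(2 - \left(-218\right)^{\frac{3}{2}}\right)\right) \left(12630 - \left(4 - \left(14 + 11 \cdot 5\right)^{2}\right)\right) = \left(23070 - \left(2 + 218 i \sqrt{218}\right)\right) \left(12630 - \left(4 - \left(14 + 55\right)^{2}\right)\right) = \left(23068 - 218 i \sqrt{218}\right) \left(12630 - \left(4 - 69^{2}\right)\right) = \left(23068 - 218 i \sqrt{218}\right) \left(12630 + \left(-4 + 4761\right)\right) = \left(23068 - 218 i \sqrt{218}\right) \left(12630 + 4757\right) = \left(23068 - 218 i \sqrt{218}\right) 17387 = 401083316 - 3790366 i \sqrt{218}$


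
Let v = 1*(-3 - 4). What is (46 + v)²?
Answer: 1521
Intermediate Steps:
v = -7 (v = 1*(-7) = -7)
(46 + v)² = (46 - 7)² = 39² = 1521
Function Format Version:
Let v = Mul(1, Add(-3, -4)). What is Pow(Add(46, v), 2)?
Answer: 1521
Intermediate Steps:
v = -7 (v = Mul(1, -7) = -7)
Pow(Add(46, v), 2) = Pow(Add(46, -7), 2) = Pow(39, 2) = 1521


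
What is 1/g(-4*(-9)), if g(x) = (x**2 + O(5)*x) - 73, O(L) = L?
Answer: 1/1403 ≈ 0.00071276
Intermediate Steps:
g(x) = -73 + x**2 + 5*x (g(x) = (x**2 + 5*x) - 73 = -73 + x**2 + 5*x)
1/g(-4*(-9)) = 1/(-73 + (-4*(-9))**2 + 5*(-4*(-9))) = 1/(-73 + 36**2 + 5*36) = 1/(-73 + 1296 + 180) = 1/1403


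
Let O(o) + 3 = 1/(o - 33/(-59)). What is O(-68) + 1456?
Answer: 5781428/3979 ≈ 1453.0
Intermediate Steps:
O(o) = -3 + 1/(33/59 + o) (O(o) = -3 + 1/(o - 33/(-59)) = -3 + 1/(o - 33*(-1/59)) = -3 + 1/(o + 33/59) = -3 + 1/(33/59 + o))
O(-68) + 1456 = (-40 - 177*(-68))/(33 + 59*(-68)) + 1456 = (-40 + 12036)/(33 - 4012) + 1456 = 11996/(-3979) + 1456 = -1/3979*11996 + 1456 = -11996/3979 + 1456 = 5781428/3979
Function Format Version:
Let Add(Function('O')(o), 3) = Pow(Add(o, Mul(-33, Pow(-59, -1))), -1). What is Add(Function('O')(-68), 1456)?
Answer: Rational(5781428, 3979) ≈ 1453.0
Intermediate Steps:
Function('O')(o) = Add(-3, Pow(Add(Rational(33, 59), o), -1)) (Function('O')(o) = Add(-3, Pow(Add(o, Mul(-33, Pow(-59, -1))), -1)) = Add(-3, Pow(Add(o, Mul(-33, Rational(-1, 59))), -1)) = Add(-3, Pow(Add(o, Rational(33, 59)), -1)) = Add(-3, Pow(Add(Rational(33, 59), o), -1)))
Add(Function('O')(-68), 1456) = Add(Mul(Pow(Add(33, Mul(59, -68)), -1), Add(-40, Mul(-177, -68))), 1456) = Add(Mul(Pow(Add(33, -4012), -1), Add(-40, 12036)), 1456) = Add(Mul(Pow(-3979, -1), 11996), 1456) = Add(Mul(Rational(-1, 3979), 11996), 1456) = Add(Rational(-11996, 3979), 1456) = Rational(5781428, 3979)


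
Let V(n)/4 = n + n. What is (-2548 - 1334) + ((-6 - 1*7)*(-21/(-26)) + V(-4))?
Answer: -7849/2 ≈ -3924.5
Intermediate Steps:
V(n) = 8*n (V(n) = 4*(n + n) = 4*(2*n) = 8*n)
(-2548 - 1334) + ((-6 - 1*7)*(-21/(-26)) + V(-4)) = (-2548 - 1334) + ((-6 - 1*7)*(-21/(-26)) + 8*(-4)) = -3882 + ((-6 - 7)*(-21*(-1/26)) - 32) = -3882 + (-13*21/26 - 32) = -3882 + (-21/2 - 32) = -3882 - 85/2 = -7849/2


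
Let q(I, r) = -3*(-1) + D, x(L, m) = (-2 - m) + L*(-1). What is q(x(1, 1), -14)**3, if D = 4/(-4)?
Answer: 8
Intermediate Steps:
D = -1 (D = 4*(-1/4) = -1)
x(L, m) = -2 - L - m (x(L, m) = (-2 - m) - L = -2 - L - m)
q(I, r) = 2 (q(I, r) = -3*(-1) - 1 = 3 - 1 = 2)
q(x(1, 1), -14)**3 = 2**3 = 8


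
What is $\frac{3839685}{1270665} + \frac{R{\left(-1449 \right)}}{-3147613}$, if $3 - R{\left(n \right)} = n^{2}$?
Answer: $\frac{983581874305}{266637444843} \approx 3.6888$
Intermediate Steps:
$R{\left(n \right)} = 3 - n^{2}$
$\frac{3839685}{1270665} + \frac{R{\left(-1449 \right)}}{-3147613} = \frac{3839685}{1270665} + \frac{3 - \left(-1449\right)^{2}}{-3147613} = 3839685 \cdot \frac{1}{1270665} + \left(3 - 2099601\right) \left(- \frac{1}{3147613}\right) = \frac{255979}{84711} + \left(3 - 2099601\right) \left(- \frac{1}{3147613}\right) = \frac{255979}{84711} - - \frac{2099598}{3147613} = \frac{255979}{84711} + \frac{2099598}{3147613} = \frac{983581874305}{266637444843}$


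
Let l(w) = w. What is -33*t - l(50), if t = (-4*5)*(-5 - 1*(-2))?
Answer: -2030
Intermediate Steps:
t = 60 (t = -20*(-5 + 2) = -20*(-3) = 60)
-33*t - l(50) = -33*60 - 1*50 = -1980 - 50 = -2030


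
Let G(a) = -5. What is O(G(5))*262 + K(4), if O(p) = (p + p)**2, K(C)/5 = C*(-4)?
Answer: 26120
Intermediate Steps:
K(C) = -20*C (K(C) = 5*(C*(-4)) = 5*(-4*C) = -20*C)
O(p) = 4*p**2 (O(p) = (2*p)**2 = 4*p**2)
O(G(5))*262 + K(4) = (4*(-5)**2)*262 - 20*4 = (4*25)*262 - 80 = 100*262 - 80 = 26200 - 80 = 26120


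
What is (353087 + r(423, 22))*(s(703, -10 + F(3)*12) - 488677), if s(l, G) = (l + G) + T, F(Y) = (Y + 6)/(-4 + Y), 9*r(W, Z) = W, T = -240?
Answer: -172446632488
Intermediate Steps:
r(W, Z) = W/9
F(Y) = (6 + Y)/(-4 + Y)
s(l, G) = -240 + G + l (s(l, G) = (l + G) - 240 = (G + l) - 240 = -240 + G + l)
(353087 + r(423, 22))*(s(703, -10 + F(3)*12) - 488677) = (353087 + (⅑)*423)*((-240 + (-10 + ((6 + 3)/(-4 + 3))*12) + 703) - 488677) = (353087 + 47)*((-240 + (-10 + (9/(-1))*12) + 703) - 488677) = 353134*((-240 + (-10 - 1*9*12) + 703) - 488677) = 353134*((-240 + (-10 - 9*12) + 703) - 488677) = 353134*((-240 + (-10 - 108) + 703) - 488677) = 353134*((-240 - 118 + 703) - 488677) = 353134*(345 - 488677) = 353134*(-488332) = -172446632488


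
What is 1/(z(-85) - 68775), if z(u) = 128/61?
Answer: -61/4195147 ≈ -1.4541e-5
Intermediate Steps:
z(u) = 128/61 (z(u) = 128*(1/61) = 128/61)
1/(z(-85) - 68775) = 1/(128/61 - 68775) = 1/(-4195147/61) = -61/4195147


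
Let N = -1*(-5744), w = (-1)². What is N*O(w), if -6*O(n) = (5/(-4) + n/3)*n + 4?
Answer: -26566/9 ≈ -2951.8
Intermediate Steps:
w = 1
O(n) = -⅔ - n*(-5/4 + n/3)/6 (O(n) = -((5/(-4) + n/3)*n + 4)/6 = -((5*(-¼) + n*(⅓))*n + 4)/6 = -((-5/4 + n/3)*n + 4)/6 = -(n*(-5/4 + n/3) + 4)/6 = -(4 + n*(-5/4 + n/3))/6 = -⅔ - n*(-5/4 + n/3)/6)
N = 5744
N*O(w) = 5744*(-⅔ - 1/18*1² + (5/24)*1) = 5744*(-⅔ - 1/18*1 + 5/24) = 5744*(-⅔ - 1/18 + 5/24) = 5744*(-37/72) = -26566/9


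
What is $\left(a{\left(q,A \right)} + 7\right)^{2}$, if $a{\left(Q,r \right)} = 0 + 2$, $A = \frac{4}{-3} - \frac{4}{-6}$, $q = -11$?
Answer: $81$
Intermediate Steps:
$A = - \frac{2}{3}$ ($A = 4 \left(- \frac{1}{3}\right) - - \frac{2}{3} = - \frac{4}{3} + \frac{2}{3} = - \frac{2}{3} \approx -0.66667$)
$a{\left(Q,r \right)} = 2$
$\left(a{\left(q,A \right)} + 7\right)^{2} = \left(2 + 7\right)^{2} = 9^{2} = 81$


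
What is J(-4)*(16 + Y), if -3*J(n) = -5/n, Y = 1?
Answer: -85/12 ≈ -7.0833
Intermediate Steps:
J(n) = 5/(3*n) (J(n) = -(-5)/(3*n) = 5/(3*n))
J(-4)*(16 + Y) = ((5/3)/(-4))*(16 + 1) = ((5/3)*(-1/4))*17 = -5/12*17 = -85/12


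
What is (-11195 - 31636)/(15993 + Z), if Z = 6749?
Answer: -42831/22742 ≈ -1.8833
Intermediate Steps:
(-11195 - 31636)/(15993 + Z) = (-11195 - 31636)/(15993 + 6749) = -42831/22742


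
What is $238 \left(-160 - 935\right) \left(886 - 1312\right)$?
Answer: $111019860$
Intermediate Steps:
$238 \left(-160 - 935\right) \left(886 - 1312\right) = 238 \left(\left(-1095\right) \left(-426\right)\right) = 238 \cdot 466470 = 111019860$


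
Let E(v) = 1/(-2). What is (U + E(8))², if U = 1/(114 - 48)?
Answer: 256/1089 ≈ 0.23508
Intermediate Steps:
E(v) = -½
U = 1/66 ≈ 0.015152
(U + E(8))² = (1/66 - ½)² = (-16/33)² = 256/1089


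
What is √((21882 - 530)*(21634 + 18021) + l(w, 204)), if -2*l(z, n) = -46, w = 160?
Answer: 3*√94079287 ≈ 29098.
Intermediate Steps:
l(z, n) = 23 (l(z, n) = -½*(-46) = 23)
√((21882 - 530)*(21634 + 18021) + l(w, 204)) = √((21882 - 530)*(21634 + 18021) + 23) = √(21352*39655 + 23) = √(846713560 + 23) = √846713583 = 3*√94079287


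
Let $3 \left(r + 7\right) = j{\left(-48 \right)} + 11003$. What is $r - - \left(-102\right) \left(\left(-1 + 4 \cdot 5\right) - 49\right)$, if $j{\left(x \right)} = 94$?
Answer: $6752$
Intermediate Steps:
$r = 3692$ ($r = -7 + \frac{94 + 11003}{3} = -7 + \frac{1}{3} \cdot 11097 = -7 + 3699 = 3692$)
$r - - \left(-102\right) \left(\left(-1 + 4 \cdot 5\right) - 49\right) = 3692 - - \left(-102\right) \left(\left(-1 + 4 \cdot 5\right) - 49\right) = 3692 - - \left(-102\right) \left(\left(-1 + 20\right) - 49\right) = 3692 - - \left(-102\right) \left(19 - 49\right) = 3692 - - \left(-102\right) \left(-30\right) = 3692 - \left(-1\right) 3060 = 3692 - -3060 = 3692 + 3060 = 6752$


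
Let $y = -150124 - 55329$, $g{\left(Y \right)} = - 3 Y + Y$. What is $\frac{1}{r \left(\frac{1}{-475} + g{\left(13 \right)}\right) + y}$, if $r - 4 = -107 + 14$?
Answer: $- \frac{475}{96490936} \approx -4.9227 \cdot 10^{-6}$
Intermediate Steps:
$g{\left(Y \right)} = - 2 Y$
$r = -89$ ($r = 4 + \left(-107 + 14\right) = 4 - 93 = -89$)
$y = -205453$ ($y = -150124 - 55329 = -205453$)
$\frac{1}{r \left(\frac{1}{-475} + g{\left(13 \right)}\right) + y} = \frac{1}{- 89 \left(\frac{1}{-475} - 26\right) - 205453} = \frac{1}{- 89 \left(- \frac{1}{475} - 26\right) - 205453} = \frac{1}{\left(-89\right) \left(- \frac{12351}{475}\right) - 205453} = \frac{1}{\frac{1099239}{475} - 205453} = \frac{1}{- \frac{96490936}{475}} = - \frac{475}{96490936}$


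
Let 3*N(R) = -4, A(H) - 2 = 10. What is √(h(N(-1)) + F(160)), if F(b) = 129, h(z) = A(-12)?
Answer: √141 ≈ 11.874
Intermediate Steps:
A(H) = 12 (A(H) = 2 + 10 = 12)
N(R) = -4/3 (N(R) = (⅓)*(-4) = -4/3)
h(z) = 12
√(h(N(-1)) + F(160)) = √(12 + 129) = √141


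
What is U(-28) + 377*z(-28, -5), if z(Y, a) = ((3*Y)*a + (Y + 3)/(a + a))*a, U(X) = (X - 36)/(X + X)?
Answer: -11149759/14 ≈ -7.9641e+5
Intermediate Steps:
U(X) = (-36 + X)/(2*X) (U(X) = (-36 + X)/((2*X)) = (-36 + X)*(1/(2*X)) = (-36 + X)/(2*X))
z(Y, a) = a*((3 + Y)/(2*a) + 3*Y*a) (z(Y, a) = (3*Y*a + (3 + Y)/((2*a)))*a = (3*Y*a + (3 + Y)*(1/(2*a)))*a = (3*Y*a + (3 + Y)/(2*a))*a = ((3 + Y)/(2*a) + 3*Y*a)*a = a*((3 + Y)/(2*a) + 3*Y*a))
U(-28) + 377*z(-28, -5) = (1/2)*(-36 - 28)/(-28) + 377*(3/2 + (1/2)*(-28) + 3*(-28)*(-5)**2) = (1/2)*(-1/28)*(-64) + 377*(3/2 - 14 + 3*(-28)*25) = 8/7 + 377*(3/2 - 14 - 2100) = 8/7 + 377*(-4225/2) = 8/7 - 1592825/2 = -11149759/14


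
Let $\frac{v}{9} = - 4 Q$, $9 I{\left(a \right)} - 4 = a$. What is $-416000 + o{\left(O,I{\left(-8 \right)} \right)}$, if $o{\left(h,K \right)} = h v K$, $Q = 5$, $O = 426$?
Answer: $-381920$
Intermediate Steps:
$I{\left(a \right)} = \frac{4}{9} + \frac{a}{9}$
$v = -180$ ($v = 9 \left(\left(-4\right) 5\right) = 9 \left(-20\right) = -180$)
$o{\left(h,K \right)} = - 180 K h$ ($o{\left(h,K \right)} = h \left(-180\right) K = - 180 h K = - 180 K h$)
$-416000 + o{\left(O,I{\left(-8 \right)} \right)} = -416000 - 180 \left(\frac{4}{9} + \frac{1}{9} \left(-8\right)\right) 426 = -416000 - 180 \left(\frac{4}{9} - \frac{8}{9}\right) 426 = -416000 - \left(-80\right) 426 = -416000 + 34080 = -381920$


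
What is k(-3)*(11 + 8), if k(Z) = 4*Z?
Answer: -228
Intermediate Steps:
k(-3)*(11 + 8) = (4*(-3))*(11 + 8) = -12*19 = -228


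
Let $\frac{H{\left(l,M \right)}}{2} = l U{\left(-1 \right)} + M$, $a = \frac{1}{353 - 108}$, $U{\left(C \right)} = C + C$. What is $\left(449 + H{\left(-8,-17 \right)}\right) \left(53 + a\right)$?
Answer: $\frac{5804742}{245} \approx 23693.0$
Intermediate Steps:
$U{\left(C \right)} = 2 C$
$a = \frac{1}{245} \approx 0.0040816$
$H{\left(l,M \right)} = - 4 l + 2 M$ ($H{\left(l,M \right)} = 2 \left(l 2 \left(-1\right) + M\right) = 2 \left(l \left(-2\right) + M\right) = 2 \left(- 2 l + M\right) = 2 \left(M - 2 l\right) = - 4 l + 2 M$)
$\left(449 + H{\left(-8,-17 \right)}\right) \left(53 + a\right) = \left(449 + \left(\left(-4\right) \left(-8\right) + 2 \left(-17\right)\right)\right) \left(53 + \frac{1}{245}\right) = \left(449 + \left(32 - 34\right)\right) \frac{12986}{245} = \left(449 - 2\right) \frac{12986}{245} = 447 \cdot \frac{12986}{245} = \frac{5804742}{245}$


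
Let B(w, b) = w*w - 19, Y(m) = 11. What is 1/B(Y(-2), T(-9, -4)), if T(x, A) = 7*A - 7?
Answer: 1/102 ≈ 0.0098039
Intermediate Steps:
T(x, A) = -7 + 7*A
B(w, b) = -19 + w² (B(w, b) = w² - 19 = -19 + w²)
1/B(Y(-2), T(-9, -4)) = 1/(-19 + 11²) = 1/(-19 + 121) = 1/102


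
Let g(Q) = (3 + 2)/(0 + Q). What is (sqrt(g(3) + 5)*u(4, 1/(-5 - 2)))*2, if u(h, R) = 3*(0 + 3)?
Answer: 12*sqrt(15) ≈ 46.476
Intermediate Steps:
u(h, R) = 9 (u(h, R) = 3*3 = 9)
g(Q) = 5/Q
(sqrt(g(3) + 5)*u(4, 1/(-5 - 2)))*2 = (sqrt(5/3 + 5)*9)*2 = (sqrt(20/3)*9)*2 = ((2*sqrt(15)/3)*9)*2 = (6*sqrt(15))*2 = 12*sqrt(15)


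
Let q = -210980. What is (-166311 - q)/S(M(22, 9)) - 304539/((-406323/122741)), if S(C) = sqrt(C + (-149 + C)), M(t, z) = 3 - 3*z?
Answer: 12459807133/135441 - 44669*I*sqrt(197)/197 ≈ 91994.0 - 3182.5*I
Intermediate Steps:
S(C) = sqrt(-149 + 2*C)
(-166311 - q)/S(M(22, 9)) - 304539/((-406323/122741)) = (-166311 - 1*(-210980))/(sqrt(-149 + 2*(3 - 3*9))) - 304539/((-406323/122741)) = (-166311 + 210980)/(sqrt(-149 + 2*(3 - 27))) - 304539/((-406323*1/122741)) = 44669/(sqrt(-149 + 2*(-24))) - 304539/(-406323/122741) = 44669/(sqrt(-149 - 48)) - 304539*(-122741/406323) = 44669/(sqrt(-197)) + 12459807133/135441 = 44669/((I*sqrt(197))) + 12459807133/135441 = 44669*(-I*sqrt(197)/197) + 12459807133/135441 = -44669*I*sqrt(197)/197 + 12459807133/135441 = 12459807133/135441 - 44669*I*sqrt(197)/197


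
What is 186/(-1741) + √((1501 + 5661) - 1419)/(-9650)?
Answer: -186/1741 - √5743/9650 ≈ -0.11469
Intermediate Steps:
186/(-1741) + √((1501 + 5661) - 1419)/(-9650) = 186*(-1/1741) + √(7162 - 1419)*(-1/9650) = -186/1741 + √5743*(-1/9650) = -186/1741 - √5743/9650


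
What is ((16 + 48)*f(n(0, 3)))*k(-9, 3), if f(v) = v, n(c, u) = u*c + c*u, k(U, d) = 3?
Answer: 0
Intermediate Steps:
n(c, u) = 2*c*u (n(c, u) = c*u + c*u = 2*c*u)
((16 + 48)*f(n(0, 3)))*k(-9, 3) = ((16 + 48)*(2*0*3))*3 = (64*0)*3 = 0*3 = 0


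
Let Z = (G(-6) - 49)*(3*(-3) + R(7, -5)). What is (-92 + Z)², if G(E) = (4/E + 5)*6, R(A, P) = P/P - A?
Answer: 64009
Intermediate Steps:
R(A, P) = 1 - A
G(E) = 30 + 24/E (G(E) = (5 + 4/E)*6 = 30 + 24/E)
Z = 345 (Z = ((30 + 24/(-6)) - 49)*(3*(-3) + (1 - 1*7)) = ((30 + 24*(-⅙)) - 49)*(-9 + (1 - 7)) = ((30 - 4) - 49)*(-9 - 6) = (26 - 49)*(-15) = -23*(-15) = 345)
(-92 + Z)² = (-92 + 345)² = 253² = 64009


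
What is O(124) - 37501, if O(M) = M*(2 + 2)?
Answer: -37005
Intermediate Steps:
O(M) = 4*M (O(M) = M*4 = 4*M)
O(124) - 37501 = 4*124 - 37501 = 496 - 37501 = -37005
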